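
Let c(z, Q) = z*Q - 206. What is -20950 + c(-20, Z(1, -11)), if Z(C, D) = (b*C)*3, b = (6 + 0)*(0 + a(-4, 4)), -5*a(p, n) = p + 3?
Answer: -21228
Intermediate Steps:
a(p, n) = -⅗ - p/5 (a(p, n) = -(p + 3)/5 = -(3 + p)/5 = -⅗ - p/5)
b = 6/5 (b = (6 + 0)*(0 + (-⅗ - ⅕*(-4))) = 6*(0 + (-⅗ + ⅘)) = 6*(0 + ⅕) = 6*(⅕) = 6/5 ≈ 1.2000)
Z(C, D) = 18*C/5 (Z(C, D) = (6*C/5)*3 = 18*C/5)
c(z, Q) = -206 + Q*z (c(z, Q) = Q*z - 206 = -206 + Q*z)
-20950 + c(-20, Z(1, -11)) = -20950 + (-206 + ((18/5)*1)*(-20)) = -20950 + (-206 + (18/5)*(-20)) = -20950 + (-206 - 72) = -20950 - 278 = -21228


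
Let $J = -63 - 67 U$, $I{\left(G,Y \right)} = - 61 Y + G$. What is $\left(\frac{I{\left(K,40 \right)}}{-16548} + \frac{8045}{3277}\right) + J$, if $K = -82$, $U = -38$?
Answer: $\frac{67394505361}{27113898} \approx 2485.6$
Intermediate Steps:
$I{\left(G,Y \right)} = G - 61 Y$
$J = 2483$ ($J = -63 - -2546 = -63 + 2546 = 2483$)
$\left(\frac{I{\left(K,40 \right)}}{-16548} + \frac{8045}{3277}\right) + J = \left(\frac{-82 - 2440}{-16548} + \frac{8045}{3277}\right) + 2483 = \left(\left(-82 - 2440\right) \left(- \frac{1}{16548}\right) + 8045 \cdot \frac{1}{3277}\right) + 2483 = \left(\left(-2522\right) \left(- \frac{1}{16548}\right) + \frac{8045}{3277}\right) + 2483 = \left(\frac{1261}{8274} + \frac{8045}{3277}\right) + 2483 = \frac{70696627}{27113898} + 2483 = \frac{67394505361}{27113898}$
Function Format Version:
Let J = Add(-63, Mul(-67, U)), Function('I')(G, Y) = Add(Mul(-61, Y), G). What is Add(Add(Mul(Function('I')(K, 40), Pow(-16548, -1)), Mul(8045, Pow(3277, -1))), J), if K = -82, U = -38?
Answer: Rational(67394505361, 27113898) ≈ 2485.6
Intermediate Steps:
Function('I')(G, Y) = Add(G, Mul(-61, Y))
J = 2483 (J = Add(-63, Mul(-67, -38)) = Add(-63, 2546) = 2483)
Add(Add(Mul(Function('I')(K, 40), Pow(-16548, -1)), Mul(8045, Pow(3277, -1))), J) = Add(Add(Mul(Add(-82, Mul(-61, 40)), Pow(-16548, -1)), Mul(8045, Pow(3277, -1))), 2483) = Add(Add(Mul(Add(-82, -2440), Rational(-1, 16548)), Mul(8045, Rational(1, 3277))), 2483) = Add(Add(Mul(-2522, Rational(-1, 16548)), Rational(8045, 3277)), 2483) = Add(Add(Rational(1261, 8274), Rational(8045, 3277)), 2483) = Add(Rational(70696627, 27113898), 2483) = Rational(67394505361, 27113898)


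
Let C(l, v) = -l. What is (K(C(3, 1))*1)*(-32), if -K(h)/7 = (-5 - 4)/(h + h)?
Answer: 336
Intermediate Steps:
K(h) = 63/(2*h) (K(h) = -7*(-5 - 4)/(h + h) = -(-63)/(2*h) = 63/(2*h))
(K(C(3, 1))*1)*(-32) = ((63/(2*((-1*3))))*1)*(-32) = (((63/2)/(-3))*1)*(-32) = (((63/2)*(-1/3))*1)*(-32) = -21/2*1*(-32) = -21/2*(-32) = 336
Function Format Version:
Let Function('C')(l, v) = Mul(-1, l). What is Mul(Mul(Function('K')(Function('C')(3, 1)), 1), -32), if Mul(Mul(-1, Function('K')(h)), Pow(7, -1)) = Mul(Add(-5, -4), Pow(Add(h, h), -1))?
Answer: 336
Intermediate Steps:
Function('K')(h) = Mul(Rational(63, 2), Pow(h, -1)) (Function('K')(h) = Mul(-7, Mul(Add(-5, -4), Pow(Add(h, h), -1))) = Mul(-7, Mul(-9, Pow(Mul(2, h), -1))) = Mul(-7, Mul(-9, Mul(Rational(1, 2), Pow(h, -1)))) = Mul(-7, Mul(Rational(-9, 2), Pow(h, -1))) = Mul(Rational(63, 2), Pow(h, -1)))
Mul(Mul(Function('K')(Function('C')(3, 1)), 1), -32) = Mul(Mul(Mul(Rational(63, 2), Pow(Mul(-1, 3), -1)), 1), -32) = Mul(Mul(Mul(Rational(63, 2), Pow(-3, -1)), 1), -32) = Mul(Mul(Mul(Rational(63, 2), Rational(-1, 3)), 1), -32) = Mul(Mul(Rational(-21, 2), 1), -32) = Mul(Rational(-21, 2), -32) = 336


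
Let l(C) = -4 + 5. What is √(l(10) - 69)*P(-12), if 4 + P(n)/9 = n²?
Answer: 2520*I*√17 ≈ 10390.0*I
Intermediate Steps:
P(n) = -36 + 9*n²
l(C) = 1
√(l(10) - 69)*P(-12) = √(1 - 69)*(-36 + 9*(-12)²) = √(-68)*(-36 + 9*144) = (2*I*√17)*(-36 + 1296) = (2*I*√17)*1260 = 2520*I*√17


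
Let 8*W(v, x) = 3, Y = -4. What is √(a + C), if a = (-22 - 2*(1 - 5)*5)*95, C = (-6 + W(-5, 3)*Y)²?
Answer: 3*√785/2 ≈ 42.027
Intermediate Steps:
W(v, x) = 3/8 (W(v, x) = (⅛)*3 = 3/8)
C = 225/4 (C = (-6 + (3/8)*(-4))² = (-6 - 3/2)² = (-15/2)² = 225/4 ≈ 56.250)
a = 1710 (a = (-22 - 2*(-4)*5)*95 = (-22 + 8*5)*95 = (-22 + 40)*95 = 18*95 = 1710)
√(a + C) = √(1710 + 225/4) = √(7065/4) = 3*√785/2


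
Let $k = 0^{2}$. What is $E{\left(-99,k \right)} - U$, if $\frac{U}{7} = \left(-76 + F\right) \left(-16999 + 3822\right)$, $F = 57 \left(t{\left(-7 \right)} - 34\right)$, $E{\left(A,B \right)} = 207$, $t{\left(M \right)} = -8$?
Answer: $-227830123$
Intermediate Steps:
$k = 0$
$F = -2394$ ($F = 57 \left(-8 - 34\right) = 57 \left(-42\right) = -2394$)
$U = 227830330$ ($U = 7 \left(-76 - 2394\right) \left(-16999 + 3822\right) = 7 \left(\left(-2470\right) \left(-13177\right)\right) = 7 \cdot 32547190 = 227830330$)
$E{\left(-99,k \right)} - U = 207 - 227830330 = -227830123$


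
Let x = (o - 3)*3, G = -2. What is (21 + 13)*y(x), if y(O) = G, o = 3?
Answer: -68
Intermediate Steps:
x = 0 (x = (3 - 3)*3 = 0*3 = 0)
y(O) = -2
(21 + 13)*y(x) = (21 + 13)*(-2) = 34*(-2) = -68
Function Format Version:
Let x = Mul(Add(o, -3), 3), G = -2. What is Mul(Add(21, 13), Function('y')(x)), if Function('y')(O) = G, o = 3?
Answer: -68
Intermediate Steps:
x = 0 (x = Mul(Add(3, -3), 3) = Mul(0, 3) = 0)
Function('y')(O) = -2
Mul(Add(21, 13), Function('y')(x)) = Mul(Add(21, 13), -2) = Mul(34, -2) = -68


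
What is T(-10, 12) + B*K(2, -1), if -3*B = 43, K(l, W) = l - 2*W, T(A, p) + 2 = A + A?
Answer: -238/3 ≈ -79.333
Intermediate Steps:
T(A, p) = -2 + 2*A (T(A, p) = -2 + (A + A) = -2 + 2*A)
B = -43/3 (B = -⅓*43 = -43/3 ≈ -14.333)
T(-10, 12) + B*K(2, -1) = (-2 + 2*(-10)) - 43*(2 - 2*(-1))/3 = (-2 - 20) - 43*(2 + 2)/3 = -22 - 43/3*4 = -22 - 172/3 = -238/3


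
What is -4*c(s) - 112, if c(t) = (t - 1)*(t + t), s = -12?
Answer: -1360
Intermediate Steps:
c(t) = 2*t*(-1 + t) (c(t) = (-1 + t)*(2*t) = 2*t*(-1 + t))
-4*c(s) - 112 = -8*(-12)*(-1 - 12) - 112 = -8*(-12)*(-13) - 112 = -4*312 - 112 = -1248 - 112 = -1360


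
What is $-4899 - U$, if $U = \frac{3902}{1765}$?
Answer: $- \frac{8650637}{1765} \approx -4901.2$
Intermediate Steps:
$U = \frac{3902}{1765}$ ($U = 3902 \cdot \frac{1}{1765} = \frac{3902}{1765} \approx 2.2108$)
$-4899 - U = -4899 - \frac{3902}{1765} = - \frac{8650637}{1765}$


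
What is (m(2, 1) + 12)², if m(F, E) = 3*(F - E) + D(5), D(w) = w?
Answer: 400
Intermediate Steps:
m(F, E) = 5 - 3*E + 3*F (m(F, E) = 3*(F - E) + 5 = (-3*E + 3*F) + 5 = 5 - 3*E + 3*F)
(m(2, 1) + 12)² = ((5 - 3*1 + 3*2) + 12)² = ((5 - 3 + 6) + 12)² = (8 + 12)² = 20² = 400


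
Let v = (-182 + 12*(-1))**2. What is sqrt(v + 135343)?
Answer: sqrt(172979) ≈ 415.91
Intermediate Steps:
v = 37636 (v = (-182 - 12)**2 = (-194)**2 = 37636)
sqrt(v + 135343) = sqrt(37636 + 135343) = sqrt(172979)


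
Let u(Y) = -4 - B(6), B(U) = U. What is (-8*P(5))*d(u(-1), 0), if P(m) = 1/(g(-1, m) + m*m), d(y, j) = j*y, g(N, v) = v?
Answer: 0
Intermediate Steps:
u(Y) = -10 (u(Y) = -4 - 1*6 = -4 - 6 = -10)
P(m) = 1/(m + m²) (P(m) = 1/(m + m*m) = 1/(m + m²))
(-8*P(5))*d(u(-1), 0) = (-8/(5*(1 + 5)))*(0*(-10)) = -8/(5*6)*0 = -8*1/30*0 = -4/15*0 = 0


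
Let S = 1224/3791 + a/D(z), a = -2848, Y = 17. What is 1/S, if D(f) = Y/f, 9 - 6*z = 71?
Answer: 11373/19691896 ≈ 0.00057755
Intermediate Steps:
z = -31/3 (z = 3/2 - ⅙*71 = 3/2 - 71/6 = -31/3 ≈ -10.333)
D(f) = 17/f
S = 19691896/11373 (S = 1224/3791 - 2848/(17/(-31/3)) = 1224*(1/3791) - 2848/(17*(-3/31)) = 72/223 - 2848/(-51/31) = 72/223 - 2848*(-31/51) = 72/223 + 88288/51 = 19691896/11373 ≈ 1731.5)
1/S = 1/(19691896/11373) = 11373/19691896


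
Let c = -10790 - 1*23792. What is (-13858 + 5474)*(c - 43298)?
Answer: 652945920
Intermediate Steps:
c = -34582 (c = -10790 - 23792 = -34582)
(-13858 + 5474)*(c - 43298) = (-13858 + 5474)*(-34582 - 43298) = -8384*(-77880) = 652945920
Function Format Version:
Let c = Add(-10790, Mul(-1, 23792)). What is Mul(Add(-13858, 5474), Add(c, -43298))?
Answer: 652945920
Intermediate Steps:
c = -34582 (c = Add(-10790, -23792) = -34582)
Mul(Add(-13858, 5474), Add(c, -43298)) = Mul(Add(-13858, 5474), Add(-34582, -43298)) = Mul(-8384, -77880) = 652945920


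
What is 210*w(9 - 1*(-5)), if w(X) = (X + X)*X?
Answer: 82320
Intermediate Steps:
w(X) = 2*X² (w(X) = (2*X)*X = 2*X²)
210*w(9 - 1*(-5)) = 210*(2*(9 - 1*(-5))²) = 210*(2*(9 + 5)²) = 210*(2*14²) = 210*(2*196) = 210*392 = 82320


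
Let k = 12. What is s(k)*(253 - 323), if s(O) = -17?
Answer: 1190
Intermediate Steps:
s(k)*(253 - 323) = -17*(253 - 323) = -17*(-70) = 1190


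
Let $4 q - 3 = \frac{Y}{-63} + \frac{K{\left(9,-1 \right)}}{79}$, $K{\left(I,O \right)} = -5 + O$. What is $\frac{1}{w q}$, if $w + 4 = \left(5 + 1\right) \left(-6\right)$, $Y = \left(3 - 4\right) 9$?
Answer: $- \frac{553}{16960} \approx -0.032606$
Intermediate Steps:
$Y = -9$ ($Y = \left(3 - 4\right) 9 = \left(-1\right) 9 = -9$)
$q = \frac{424}{553}$ ($q = \frac{3}{4} + \frac{- \frac{9}{-63} + \frac{-5 - 1}{79}}{4} = \frac{3}{4} + \frac{\left(-9\right) \left(- \frac{1}{63}\right) - \frac{6}{79}}{4} = \frac{3}{4} + \frac{\frac{1}{7} - \frac{6}{79}}{4} = \frac{3}{4} + \frac{1}{4} \cdot \frac{37}{553} = \frac{3}{4} + \frac{37}{2212} = \frac{424}{553} \approx 0.76673$)
$w = -40$ ($w = -4 + \left(5 + 1\right) \left(-6\right) = -4 + 6 \left(-6\right) = -4 - 36 = -40$)
$\frac{1}{w q} = \frac{1}{\left(-40\right) \frac{424}{553}} = \frac{1}{- \frac{16960}{553}} = - \frac{553}{16960}$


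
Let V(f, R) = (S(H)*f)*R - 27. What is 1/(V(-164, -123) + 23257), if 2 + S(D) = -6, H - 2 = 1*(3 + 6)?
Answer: -1/138146 ≈ -7.2387e-6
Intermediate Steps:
H = 11 (H = 2 + 1*(3 + 6) = 2 + 1*9 = 2 + 9 = 11)
S(D) = -8 (S(D) = -2 - 6 = -8)
V(f, R) = -27 - 8*R*f (V(f, R) = (-8*f)*R - 27 = -8*R*f - 27 = -27 - 8*R*f)
1/(V(-164, -123) + 23257) = 1/((-27 - 8*(-123)*(-164)) + 23257) = 1/((-27 - 161376) + 23257) = 1/(-161403 + 23257) = 1/(-138146) = -1/138146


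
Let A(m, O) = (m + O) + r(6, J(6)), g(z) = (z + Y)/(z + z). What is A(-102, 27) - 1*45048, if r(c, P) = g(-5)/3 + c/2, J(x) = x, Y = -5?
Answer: -135359/3 ≈ -45120.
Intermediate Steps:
g(z) = (-5 + z)/(2*z) (g(z) = (z - 5)/(z + z) = (-5 + z)/((2*z)) = (-5 + z)*(1/(2*z)) = (-5 + z)/(2*z))
r(c, P) = 1/3 + c/2 (r(c, P) = ((1/2)*(-5 - 5)/(-5))/3 + c/2 = ((1/2)*(-1/5)*(-10))*(1/3) + c*(1/2) = 1*(1/3) + c/2 = 1/3 + c/2)
A(m, O) = 10/3 + O + m (A(m, O) = (m + O) + (1/3 + (1/2)*6) = (O + m) + (1/3 + 3) = (O + m) + 10/3 = 10/3 + O + m)
A(-102, 27) - 1*45048 = (10/3 + 27 - 102) - 1*45048 = -215/3 - 45048 = -135359/3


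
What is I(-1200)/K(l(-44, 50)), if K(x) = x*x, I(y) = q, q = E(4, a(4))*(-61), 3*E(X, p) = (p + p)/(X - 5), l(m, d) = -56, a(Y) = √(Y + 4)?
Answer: 61*√2/2352 ≈ 0.036678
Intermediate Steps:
a(Y) = √(4 + Y)
E(X, p) = 2*p/(3*(-5 + X)) (E(X, p) = ((p + p)/(X - 5))/3 = ((2*p)/(-5 + X))/3 = (2*p/(-5 + X))/3 = 2*p/(3*(-5 + X)))
q = 244*√2/3 (q = (2*√(4 + 4)/(3*(-5 + 4)))*(-61) = ((⅔)*√8/(-1))*(-61) = ((⅔)*(2*√2)*(-1))*(-61) = -4*√2/3*(-61) = 244*√2/3 ≈ 115.02)
I(y) = 244*√2/3
K(x) = x²
I(-1200)/K(l(-44, 50)) = (244*√2/3)/((-56)²) = (244*√2/3)/3136 = (244*√2/3)*(1/3136) = 61*√2/2352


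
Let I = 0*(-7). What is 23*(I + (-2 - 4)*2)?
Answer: -276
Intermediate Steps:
I = 0
23*(I + (-2 - 4)*2) = 23*(0 + (-2 - 4)*2) = 23*(0 - 6*2) = 23*(0 - 12) = 23*(-12) = -276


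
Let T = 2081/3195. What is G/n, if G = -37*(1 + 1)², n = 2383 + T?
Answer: -236430/3807883 ≈ -0.062090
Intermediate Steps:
T = 2081/3195 (T = 2081*(1/3195) = 2081/3195 ≈ 0.65133)
n = 7615766/3195 (n = 2383 + 2081/3195 = 7615766/3195 ≈ 2383.7)
G = -148 (G = -37*2² = -37*4 = -148)
G/n = -148/7615766/3195 = -148*3195/7615766 = -236430/3807883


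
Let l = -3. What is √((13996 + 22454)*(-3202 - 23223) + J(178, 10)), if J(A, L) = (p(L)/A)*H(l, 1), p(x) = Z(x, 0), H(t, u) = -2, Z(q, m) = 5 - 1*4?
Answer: I*√7629437891339/89 ≈ 31035.0*I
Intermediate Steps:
Z(q, m) = 1 (Z(q, m) = 5 - 4 = 1)
p(x) = 1
J(A, L) = -2/A (J(A, L) = (1/A)*(-2) = -2/A)
√((13996 + 22454)*(-3202 - 23223) + J(178, 10)) = √((13996 + 22454)*(-3202 - 23223) - 2/178) = √(36450*(-26425) - 2*1/178) = √(-963191250 - 1/89) = √(-85724021251/89) = I*√7629437891339/89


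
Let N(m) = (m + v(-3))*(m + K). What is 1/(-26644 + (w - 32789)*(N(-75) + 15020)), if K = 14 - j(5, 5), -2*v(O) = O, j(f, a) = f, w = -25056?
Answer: -1/1149464639 ≈ -8.6997e-10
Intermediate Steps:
v(O) = -O/2
K = 9 (K = 14 - 1*5 = 14 - 5 = 9)
N(m) = (9 + m)*(3/2 + m) (N(m) = (m - ½*(-3))*(m + 9) = (m + 3/2)*(9 + m) = (3/2 + m)*(9 + m) = (9 + m)*(3/2 + m))
1/(-26644 + (w - 32789)*(N(-75) + 15020)) = 1/(-26644 + (-25056 - 32789)*((27/2 + (-75)² + (21/2)*(-75)) + 15020)) = 1/(-26644 - 57845*((27/2 + 5625 - 1575/2) + 15020)) = 1/(-26644 - 57845*(4851 + 15020)) = 1/(-26644 - 57845*19871) = 1/(-26644 - 1149437995) = 1/(-1149464639) = -1/1149464639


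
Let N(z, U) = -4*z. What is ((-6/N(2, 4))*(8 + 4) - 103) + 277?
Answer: 183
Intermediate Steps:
((-6/N(2, 4))*(8 + 4) - 103) + 277 = ((-6/((-4*2)))*(8 + 4) - 103) + 277 = (-6/(-8)*12 - 103) + 277 = (-6*(-⅛)*12 - 103) + 277 = ((¾)*12 - 103) + 277 = (9 - 103) + 277 = -94 + 277 = 183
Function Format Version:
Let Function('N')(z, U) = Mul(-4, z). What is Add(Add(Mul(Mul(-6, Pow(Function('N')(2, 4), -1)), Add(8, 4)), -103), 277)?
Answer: 183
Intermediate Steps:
Add(Add(Mul(Mul(-6, Pow(Function('N')(2, 4), -1)), Add(8, 4)), -103), 277) = Add(Add(Mul(Mul(-6, Pow(Mul(-4, 2), -1)), Add(8, 4)), -103), 277) = Add(Add(Mul(Mul(-6, Pow(-8, -1)), 12), -103), 277) = Add(Add(Mul(Mul(-6, Rational(-1, 8)), 12), -103), 277) = Add(Add(Mul(Rational(3, 4), 12), -103), 277) = Add(Add(9, -103), 277) = Add(-94, 277) = 183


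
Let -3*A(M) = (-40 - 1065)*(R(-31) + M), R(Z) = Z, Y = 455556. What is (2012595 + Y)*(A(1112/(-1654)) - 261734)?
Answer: -558053317131723/827 ≈ -6.7479e+11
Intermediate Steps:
A(M) = -34255/3 + 1105*M/3 (A(M) = -(-40 - 1065)*(-31 + M)/3 = -(-1105)*(-31 + M)/3 = -(34255 - 1105*M)/3 = -34255/3 + 1105*M/3)
(2012595 + Y)*(A(1112/(-1654)) - 261734) = (2012595 + 455556)*((-34255/3 + 1105*(1112/(-1654))/3) - 261734) = 2468151*((-34255/3 + 1105*(1112*(-1/1654))/3) - 261734) = 2468151*((-34255/3 + (1105/3)*(-556/827)) - 261734) = 2468151*((-34255/3 - 614380/2481) - 261734) = 2468151*(-9647755/827 - 261734) = 2468151*(-226101773/827) = -558053317131723/827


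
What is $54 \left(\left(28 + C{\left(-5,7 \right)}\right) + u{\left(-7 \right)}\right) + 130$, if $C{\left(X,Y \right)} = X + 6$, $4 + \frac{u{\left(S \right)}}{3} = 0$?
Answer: $1048$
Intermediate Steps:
$u{\left(S \right)} = -12$ ($u{\left(S \right)} = -12 + 3 \cdot 0 = -12 + 0 = -12$)
$C{\left(X,Y \right)} = 6 + X$
$54 \left(\left(28 + C{\left(-5,7 \right)}\right) + u{\left(-7 \right)}\right) + 130 = 54 \left(\left(28 + \left(6 - 5\right)\right) - 12\right) + 130 = 54 \left(\left(28 + 1\right) - 12\right) + 130 = 54 \left(29 - 12\right) + 130 = 54 \cdot 17 + 130 = 918 + 130 = 1048$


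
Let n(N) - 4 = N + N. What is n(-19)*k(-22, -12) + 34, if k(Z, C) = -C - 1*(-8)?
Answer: -646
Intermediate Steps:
k(Z, C) = 8 - C (k(Z, C) = -C + 8 = 8 - C)
n(N) = 4 + 2*N (n(N) = 4 + (N + N) = 4 + 2*N)
n(-19)*k(-22, -12) + 34 = (4 + 2*(-19))*(8 - 1*(-12)) + 34 = (4 - 38)*(8 + 12) + 34 = -34*20 + 34 = -680 + 34 = -646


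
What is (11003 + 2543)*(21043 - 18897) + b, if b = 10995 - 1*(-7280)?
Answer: 29087991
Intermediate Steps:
b = 18275 (b = 10995 + 7280 = 18275)
(11003 + 2543)*(21043 - 18897) + b = (11003 + 2543)*(21043 - 18897) + 18275 = 13546*2146 + 18275 = 29069716 + 18275 = 29087991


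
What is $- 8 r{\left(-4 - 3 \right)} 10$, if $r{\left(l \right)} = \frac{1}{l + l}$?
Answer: $\frac{40}{7} \approx 5.7143$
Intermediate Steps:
$r{\left(l \right)} = \frac{1}{2 l}$
$- 8 r{\left(-4 - 3 \right)} 10 = - 8 \frac{1}{2 \left(-4 - 3\right)} 10 = - 8 \frac{1}{2 \left(-7\right)} 10 = - 8 \cdot \frac{1}{2} \left(- \frac{1}{7}\right) 10 = \left(-8\right) \left(- \frac{1}{14}\right) 10 = \frac{4}{7} \cdot 10 = \frac{40}{7}$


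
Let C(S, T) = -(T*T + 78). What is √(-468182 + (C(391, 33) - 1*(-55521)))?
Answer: 2*I*√103457 ≈ 643.29*I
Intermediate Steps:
C(S, T) = -78 - T² (C(S, T) = -(T² + 78) = -(78 + T²) = -78 - T²)
√(-468182 + (C(391, 33) - 1*(-55521))) = √(-468182 + ((-78 - 1*33²) - 1*(-55521))) = √(-468182 + ((-78 - 1*1089) + 55521)) = √(-468182 + ((-78 - 1089) + 55521)) = √(-468182 + (-1167 + 55521)) = √(-468182 + 54354) = √(-413828) = 2*I*√103457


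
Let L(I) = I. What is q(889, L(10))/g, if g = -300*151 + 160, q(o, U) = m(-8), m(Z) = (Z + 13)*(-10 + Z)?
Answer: 9/4514 ≈ 0.0019938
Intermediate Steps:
m(Z) = (-10 + Z)*(13 + Z) (m(Z) = (13 + Z)*(-10 + Z) = (-10 + Z)*(13 + Z))
q(o, U) = -90 (q(o, U) = -130 + (-8)² + 3*(-8) = -130 + 64 - 24 = -90)
g = -45140 (g = -45300 + 160 = -45140)
q(889, L(10))/g = -90/(-45140) = -90*(-1/45140) = 9/4514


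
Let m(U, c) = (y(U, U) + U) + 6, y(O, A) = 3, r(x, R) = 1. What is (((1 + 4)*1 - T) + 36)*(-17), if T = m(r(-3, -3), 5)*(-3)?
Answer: -1207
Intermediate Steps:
m(U, c) = 9 + U (m(U, c) = (3 + U) + 6 = 9 + U)
T = -30 (T = (9 + 1)*(-3) = 10*(-3) = -30)
(((1 + 4)*1 - T) + 36)*(-17) = (((1 + 4)*1 - 1*(-30)) + 36)*(-17) = ((5*1 + 30) + 36)*(-17) = ((5 + 30) + 36)*(-17) = (35 + 36)*(-17) = 71*(-17) = -1207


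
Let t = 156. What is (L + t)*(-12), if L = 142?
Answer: -3576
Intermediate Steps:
(L + t)*(-12) = (142 + 156)*(-12) = 298*(-12) = -3576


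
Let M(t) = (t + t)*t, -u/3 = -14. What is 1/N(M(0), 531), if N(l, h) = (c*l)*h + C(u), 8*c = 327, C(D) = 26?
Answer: 1/26 ≈ 0.038462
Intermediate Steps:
u = 42 (u = -3*(-14) = 42)
M(t) = 2*t**2 (M(t) = (2*t)*t = 2*t**2)
c = 327/8 (c = (1/8)*327 = 327/8 ≈ 40.875)
N(l, h) = 26 + 327*h*l/8 (N(l, h) = (327*l/8)*h + 26 = 327*h*l/8 + 26 = 26 + 327*h*l/8)
1/N(M(0), 531) = 1/(26 + (327/8)*531*(2*0**2)) = 1/(26 + (327/8)*531*(2*0)) = 1/(26 + (327/8)*531*0) = 1/(26 + 0) = 1/26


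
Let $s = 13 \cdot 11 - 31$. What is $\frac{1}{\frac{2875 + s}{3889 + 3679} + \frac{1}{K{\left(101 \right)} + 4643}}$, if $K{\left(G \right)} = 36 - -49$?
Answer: $\frac{4472688}{1766263} \approx 2.5323$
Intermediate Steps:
$K{\left(G \right)} = 85$ ($K{\left(G \right)} = 36 + 49 = 85$)
$s = 112$ ($s = 143 - 31 = 112$)
$\frac{1}{\frac{2875 + s}{3889 + 3679} + \frac{1}{K{\left(101 \right)} + 4643}} = \frac{1}{\frac{2875 + 112}{3889 + 3679} + \frac{1}{85 + 4643}} = \frac{1}{\frac{2987}{7568} + \frac{1}{4728}} = \frac{1}{\frac{1766263}{4472688}} = \frac{4472688}{1766263}$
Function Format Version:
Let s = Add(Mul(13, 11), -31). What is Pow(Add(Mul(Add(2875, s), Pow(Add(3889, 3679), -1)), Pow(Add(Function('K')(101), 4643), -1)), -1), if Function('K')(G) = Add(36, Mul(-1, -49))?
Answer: Rational(4472688, 1766263) ≈ 2.5323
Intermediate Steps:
Function('K')(G) = 85 (Function('K')(G) = Add(36, 49) = 85)
s = 112 (s = Add(143, -31) = 112)
Pow(Add(Mul(Add(2875, s), Pow(Add(3889, 3679), -1)), Pow(Add(Function('K')(101), 4643), -1)), -1) = Pow(Add(Mul(Add(2875, 112), Pow(Add(3889, 3679), -1)), Pow(Add(85, 4643), -1)), -1) = Pow(Add(Mul(2987, Pow(7568, -1)), Pow(4728, -1)), -1) = Pow(Add(Mul(2987, Rational(1, 7568)), Rational(1, 4728)), -1) = Pow(Add(Rational(2987, 7568), Rational(1, 4728)), -1) = Pow(Rational(1766263, 4472688), -1) = Rational(4472688, 1766263)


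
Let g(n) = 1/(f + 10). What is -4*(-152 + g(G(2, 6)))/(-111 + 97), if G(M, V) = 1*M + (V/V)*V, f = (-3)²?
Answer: -5774/133 ≈ -43.414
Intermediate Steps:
f = 9
G(M, V) = M + V (G(M, V) = M + 1*V = M + V)
g(n) = 1/19 (g(n) = 1/(9 + 10) = 1/19)
-4*(-152 + g(G(2, 6)))/(-111 + 97) = -4*(-152 + 1/19)/(-111 + 97) = -(-11548)/(19*(-14)) = -(-11548)*(-1)/(19*14) = -4*2887/266 = -5774/133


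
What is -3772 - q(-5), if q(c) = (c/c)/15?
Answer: -56581/15 ≈ -3772.1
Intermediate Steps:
q(c) = 1/15 (q(c) = 1*(1/15) = 1/15)
-3772 - q(-5) = -3772 - 1*1/15 = -3772 - 1/15 = -56581/15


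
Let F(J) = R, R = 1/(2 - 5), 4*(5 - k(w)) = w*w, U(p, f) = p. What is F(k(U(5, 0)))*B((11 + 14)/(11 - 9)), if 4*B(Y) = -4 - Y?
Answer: 11/8 ≈ 1.3750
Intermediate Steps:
k(w) = 5 - w**2/4 (k(w) = 5 - w*w/4 = 5 - w**2/4)
R = -1/3 (R = 1/(-3) = -1/3 ≈ -0.33333)
B(Y) = -1 - Y/4 (B(Y) = (-4 - Y)/4 = -1 - Y/4)
F(J) = -1/3
F(k(U(5, 0)))*B((11 + 14)/(11 - 9)) = -(-1 - (11 + 14)/(4*(11 - 9)))/3 = -(-1 - 25/(4*2))/3 = -(-1 - 1/4*25/2)/3 = -(-1 - 25/8)/3 = -1/3*(-33/8) = 11/8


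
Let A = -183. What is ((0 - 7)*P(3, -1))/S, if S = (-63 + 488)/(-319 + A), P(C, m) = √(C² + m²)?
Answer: 3514*√10/425 ≈ 26.146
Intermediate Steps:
S = -425/502 (S = (-63 + 488)/(-319 - 183) = 425/(-502) = 425*(-1/502) = -425/502 ≈ -0.84661)
((0 - 7)*P(3, -1))/S = ((0 - 7)*√(3² + (-1)²))/(-425/502) = -7*√(9 + 1)*(-502/425) = -7*√10*(-502/425) = 3514*√10/425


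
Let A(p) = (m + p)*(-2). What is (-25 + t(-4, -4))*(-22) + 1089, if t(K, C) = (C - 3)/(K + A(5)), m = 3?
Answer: 16313/10 ≈ 1631.3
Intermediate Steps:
A(p) = -6 - 2*p (A(p) = (3 + p)*(-2) = -6 - 2*p)
t(K, C) = (-3 + C)/(-16 + K) (t(K, C) = (C - 3)/(K + (-6 - 2*5)) = (-3 + C)/(K + (-6 - 10)) = (-3 + C)/(K - 16) = (-3 + C)/(-16 + K))
(-25 + t(-4, -4))*(-22) + 1089 = (-25 + (-3 - 4)/(-16 - 4))*(-22) + 1089 = (-25 - 7/(-20))*(-22) + 1089 = (-25 - 1/20*(-7))*(-22) + 1089 = (-25 + 7/20)*(-22) + 1089 = -493/20*(-22) + 1089 = 5423/10 + 1089 = 16313/10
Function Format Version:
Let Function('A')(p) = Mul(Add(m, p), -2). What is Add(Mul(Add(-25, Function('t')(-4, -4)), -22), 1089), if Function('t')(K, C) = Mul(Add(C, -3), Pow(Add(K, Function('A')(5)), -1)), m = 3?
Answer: Rational(16313, 10) ≈ 1631.3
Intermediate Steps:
Function('A')(p) = Add(-6, Mul(-2, p)) (Function('A')(p) = Mul(Add(3, p), -2) = Add(-6, Mul(-2, p)))
Function('t')(K, C) = Mul(Pow(Add(-16, K), -1), Add(-3, C)) (Function('t')(K, C) = Mul(Add(C, -3), Pow(Add(K, Add(-6, Mul(-2, 5))), -1)) = Mul(Add(-3, C), Pow(Add(K, Add(-6, -10)), -1)) = Mul(Add(-3, C), Pow(Add(K, -16), -1)) = Mul(Add(-3, C), Pow(Add(-16, K), -1)) = Mul(Pow(Add(-16, K), -1), Add(-3, C)))
Add(Mul(Add(-25, Function('t')(-4, -4)), -22), 1089) = Add(Mul(Add(-25, Mul(Pow(Add(-16, -4), -1), Add(-3, -4))), -22), 1089) = Add(Mul(Add(-25, Mul(Pow(-20, -1), -7)), -22), 1089) = Add(Mul(Add(-25, Mul(Rational(-1, 20), -7)), -22), 1089) = Add(Mul(Add(-25, Rational(7, 20)), -22), 1089) = Add(Mul(Rational(-493, 20), -22), 1089) = Add(Rational(5423, 10), 1089) = Rational(16313, 10)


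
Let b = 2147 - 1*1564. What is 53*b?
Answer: 30899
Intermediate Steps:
b = 583 (b = 2147 - 1564 = 583)
53*b = 53*583 = 30899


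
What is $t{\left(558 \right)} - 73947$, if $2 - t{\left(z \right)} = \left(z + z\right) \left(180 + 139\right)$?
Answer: $-429949$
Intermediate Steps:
$t{\left(z \right)} = 2 - 638 z$ ($t{\left(z \right)} = 2 - \left(z + z\right) \left(180 + 139\right) = 2 - 2 z 319 = 2 - 638 z$)
$t{\left(558 \right)} - 73947 = \left(2 - 356004\right) - 73947 = -356002 - 73947 = -429949$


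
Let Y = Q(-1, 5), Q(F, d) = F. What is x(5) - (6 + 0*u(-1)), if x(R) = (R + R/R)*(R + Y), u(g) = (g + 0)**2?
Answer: 18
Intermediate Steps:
Y = -1
u(g) = g**2
x(R) = (1 + R)*(-1 + R) (x(R) = (R + R/R)*(R - 1) = (R + 1)*(-1 + R) = (1 + R)*(-1 + R))
x(5) - (6 + 0*u(-1)) = (-1 + 5**2) - (6 + 0*(-1)**2) = (-1 + 25) - (6 + 0*1) = 24 - (6 + 0) = 24 - 1*6 = 24 - 6 = 18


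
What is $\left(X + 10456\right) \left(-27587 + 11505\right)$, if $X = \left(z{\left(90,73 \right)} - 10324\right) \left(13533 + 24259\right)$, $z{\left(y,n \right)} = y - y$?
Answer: $6274459072464$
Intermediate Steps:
$z{\left(y,n \right)} = 0$
$X = -390164608$ ($X = \left(0 - 10324\right) \left(13533 + 24259\right) = \left(-10324\right) 37792 = -390164608$)
$\left(X + 10456\right) \left(-27587 + 11505\right) = \left(-390164608 + 10456\right) \left(-27587 + 11505\right) = \left(-390154152\right) \left(-16082\right) = 6274459072464$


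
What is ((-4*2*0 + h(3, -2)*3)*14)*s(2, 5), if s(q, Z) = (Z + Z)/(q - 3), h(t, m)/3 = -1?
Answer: 1260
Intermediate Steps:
h(t, m) = -3 (h(t, m) = 3*(-1) = -3)
s(q, Z) = 2*Z/(-3 + q) (s(q, Z) = (2*Z)/(-3 + q) = 2*Z/(-3 + q))
((-4*2*0 + h(3, -2)*3)*14)*s(2, 5) = ((-4*2*0 - 3*3)*14)*(2*5/(-3 + 2)) = ((-8*0 - 9)*14)*(2*5/(-1)) = ((0 - 9)*14)*(2*5*(-1)) = -9*14*(-10) = -126*(-10) = 1260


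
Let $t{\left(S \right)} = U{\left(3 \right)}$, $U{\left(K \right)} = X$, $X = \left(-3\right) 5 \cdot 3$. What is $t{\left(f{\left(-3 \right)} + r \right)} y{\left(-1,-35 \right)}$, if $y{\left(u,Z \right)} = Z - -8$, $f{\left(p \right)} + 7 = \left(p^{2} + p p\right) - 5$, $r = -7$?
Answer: $1215$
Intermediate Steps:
$f{\left(p \right)} = -12 + 2 p^{2}$ ($f{\left(p \right)} = -7 - \left(5 - p^{2} - p p\right) = -7 + \left(\left(p^{2} + p^{2}\right) - 5\right) = -7 + \left(2 p^{2} - 5\right) = -7 + \left(-5 + 2 p^{2}\right) = -12 + 2 p^{2}$)
$y{\left(u,Z \right)} = 8 + Z$ ($y{\left(u,Z \right)} = Z + 8 = 8 + Z$)
$X = -45$ ($X = \left(-15\right) 3 = -45$)
$U{\left(K \right)} = -45$
$t{\left(S \right)} = -45$
$t{\left(f{\left(-3 \right)} + r \right)} y{\left(-1,-35 \right)} = - 45 \left(8 - 35\right) = \left(-45\right) \left(-27\right) = 1215$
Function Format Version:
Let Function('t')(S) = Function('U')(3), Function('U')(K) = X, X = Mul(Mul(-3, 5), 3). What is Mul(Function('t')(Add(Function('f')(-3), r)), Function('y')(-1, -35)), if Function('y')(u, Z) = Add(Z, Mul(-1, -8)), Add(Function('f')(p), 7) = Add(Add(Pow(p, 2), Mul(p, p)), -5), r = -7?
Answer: 1215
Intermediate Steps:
Function('f')(p) = Add(-12, Mul(2, Pow(p, 2))) (Function('f')(p) = Add(-7, Add(Add(Pow(p, 2), Mul(p, p)), -5)) = Add(-7, Add(Add(Pow(p, 2), Pow(p, 2)), -5)) = Add(-7, Add(Mul(2, Pow(p, 2)), -5)) = Add(-7, Add(-5, Mul(2, Pow(p, 2)))) = Add(-12, Mul(2, Pow(p, 2))))
Function('y')(u, Z) = Add(8, Z) (Function('y')(u, Z) = Add(Z, 8) = Add(8, Z))
X = -45 (X = Mul(-15, 3) = -45)
Function('U')(K) = -45
Function('t')(S) = -45
Mul(Function('t')(Add(Function('f')(-3), r)), Function('y')(-1, -35)) = Mul(-45, Add(8, -35)) = Mul(-45, -27) = 1215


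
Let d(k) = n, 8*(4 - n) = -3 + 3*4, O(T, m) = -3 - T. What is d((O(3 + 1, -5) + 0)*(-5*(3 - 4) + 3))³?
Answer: 12167/512 ≈ 23.764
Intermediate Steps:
n = 23/8 (n = 4 - (-3 + 3*4)/8 = 4 - (-3 + 12)/8 = 4 - ⅛*9 = 4 - 9/8 = 23/8 ≈ 2.8750)
d(k) = 23/8
d((O(3 + 1, -5) + 0)*(-5*(3 - 4) + 3))³ = (23/8)³ = 12167/512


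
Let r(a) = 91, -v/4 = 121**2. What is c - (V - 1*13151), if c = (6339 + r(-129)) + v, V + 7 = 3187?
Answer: -42163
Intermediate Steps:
v = -58564 (v = -4*121**2 = -4*14641 = -58564)
V = 3180 (V = -7 + 3187 = 3180)
c = -52134 (c = (6339 + 91) - 58564 = 6430 - 58564 = -52134)
c - (V - 1*13151) = -52134 - (3180 - 1*13151) = -52134 - (3180 - 13151) = -52134 - 1*(-9971) = -52134 + 9971 = -42163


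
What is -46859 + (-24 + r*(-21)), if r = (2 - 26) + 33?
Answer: -47072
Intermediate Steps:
r = 9 (r = -24 + 33 = 9)
-46859 + (-24 + r*(-21)) = -46859 + (-24 + 9*(-21)) = -46859 + (-24 - 189) = -46859 - 213 = -47072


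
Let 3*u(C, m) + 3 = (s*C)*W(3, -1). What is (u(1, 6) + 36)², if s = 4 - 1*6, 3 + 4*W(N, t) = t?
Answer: 11449/9 ≈ 1272.1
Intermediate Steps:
W(N, t) = -¾ + t/4
s = -2 (s = 4 - 6 = -2)
u(C, m) = -1 + 2*C/3 (u(C, m) = -1 + ((-2*C)*(-¾ + (¼)*(-1)))/3 = -1 + ((-2*C)*(-¾ - ¼))/3 = -1 + (-2*C*(-1))/3 = -1 + (2*C)/3 = -1 + 2*C/3)
(u(1, 6) + 36)² = ((-1 + (⅔)*1) + 36)² = ((-1 + ⅔) + 36)² = (-⅓ + 36)² = (107/3)² = 11449/9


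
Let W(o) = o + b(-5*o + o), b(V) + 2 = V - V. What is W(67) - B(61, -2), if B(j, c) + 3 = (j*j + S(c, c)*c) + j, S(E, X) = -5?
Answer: -3724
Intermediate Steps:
b(V) = -2 (b(V) = -2 + (V - V) = -2 + 0 = -2)
W(o) = -2 + o (W(o) = o - 2 = -2 + o)
B(j, c) = -3 + j + j² - 5*c (B(j, c) = -3 + ((j*j - 5*c) + j) = -3 + ((j² - 5*c) + j) = -3 + (j + j² - 5*c) = -3 + j + j² - 5*c)
W(67) - B(61, -2) = (-2 + 67) - (-3 + 61 + 61² - 5*(-2)) = 65 - (-3 + 61 + 3721 + 10) = 65 - 1*3789 = 65 - 3789 = -3724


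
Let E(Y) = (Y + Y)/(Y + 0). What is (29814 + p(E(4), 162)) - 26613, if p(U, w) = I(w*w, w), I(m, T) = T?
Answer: 3363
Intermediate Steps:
E(Y) = 2 (E(Y) = (2*Y)/Y = 2)
p(U, w) = w
(29814 + p(E(4), 162)) - 26613 = (29814 + 162) - 26613 = 29976 - 26613 = 3363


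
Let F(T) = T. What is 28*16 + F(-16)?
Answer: 432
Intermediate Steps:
28*16 + F(-16) = 28*16 - 16 = 448 - 16 = 432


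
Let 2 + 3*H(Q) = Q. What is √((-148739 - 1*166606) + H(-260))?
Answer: I*√2838891/3 ≈ 561.63*I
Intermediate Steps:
H(Q) = -⅔ + Q/3
√((-148739 - 1*166606) + H(-260)) = √((-148739 - 1*166606) + (-⅔ + (⅓)*(-260))) = √((-148739 - 166606) + (-⅔ - 260/3)) = √(-315345 - 262/3) = √(-946297/3) = I*√2838891/3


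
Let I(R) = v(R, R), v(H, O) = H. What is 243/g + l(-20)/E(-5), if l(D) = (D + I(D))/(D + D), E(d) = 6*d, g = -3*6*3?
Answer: -68/15 ≈ -4.5333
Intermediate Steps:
I(R) = R
g = -54 (g = -18*3 = -54)
l(D) = 1 (l(D) = (D + D)/(D + D) = (2*D)/((2*D)) = (2*D)*(1/(2*D)) = 1)
243/g + l(-20)/E(-5) = 243/(-54) + 1/(6*(-5)) = 243*(-1/54) + 1/(-30) = -9/2 + 1*(-1/30) = -9/2 - 1/30 = -68/15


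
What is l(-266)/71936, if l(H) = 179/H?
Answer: -179/19134976 ≈ -9.3546e-6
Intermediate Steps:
l(-266)/71936 = (179/(-266))/71936 = (179*(-1/266))*(1/71936) = -179/266*1/71936 = -179/19134976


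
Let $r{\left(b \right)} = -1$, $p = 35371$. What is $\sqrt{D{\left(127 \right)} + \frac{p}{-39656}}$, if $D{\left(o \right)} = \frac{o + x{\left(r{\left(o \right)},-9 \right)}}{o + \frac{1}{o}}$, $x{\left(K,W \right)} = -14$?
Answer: $\frac{i \sqrt{57207771921670}}{159912820} \approx 0.047298 i$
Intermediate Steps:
$D{\left(o \right)} = \frac{-14 + o}{o + \frac{1}{o}}$ ($D{\left(o \right)} = \frac{o - 14}{o + \frac{1}{o}} = \frac{-14 + o}{o + \frac{1}{o}}$)
$\sqrt{D{\left(127 \right)} + \frac{p}{-39656}} = \sqrt{\frac{127 \left(-14 + 127\right)}{1 + 127^{2}} + \frac{35371}{-39656}} = \sqrt{127 \frac{1}{1 + 16129} \cdot 113 + 35371 \left(- \frac{1}{39656}\right)} = \sqrt{127 \cdot \frac{1}{16130} \cdot 113 - \frac{35371}{39656}} = \sqrt{\frac{14351}{16130} - \frac{35371}{39656}} = \sqrt{- \frac{715487}{319825640}} = \frac{i \sqrt{57207771921670}}{159912820}$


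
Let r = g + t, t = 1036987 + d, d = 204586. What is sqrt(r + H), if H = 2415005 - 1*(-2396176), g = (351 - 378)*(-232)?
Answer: sqrt(6059018) ≈ 2461.5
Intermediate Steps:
t = 1241573 (t = 1036987 + 204586 = 1241573)
g = 6264 (g = -27*(-232) = 6264)
r = 1247837 (r = 6264 + 1241573 = 1247837)
H = 4811181 (H = 2415005 + 2396176 = 4811181)
sqrt(r + H) = sqrt(1247837 + 4811181) = sqrt(6059018)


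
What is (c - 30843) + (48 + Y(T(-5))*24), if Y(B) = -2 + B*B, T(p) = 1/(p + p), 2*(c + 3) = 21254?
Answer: -505469/25 ≈ -20219.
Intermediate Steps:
c = 10624 (c = -3 + (½)*21254 = -3 + 10627 = 10624)
T(p) = 1/(2*p)
Y(B) = -2 + B²
(c - 30843) + (48 + Y(T(-5))*24) = (10624 - 30843) + (48 + (-2 + ((½)/(-5))²)*24) = -20219 + (48 + (-2 + ((½)*(-⅕))²)*24) = -20219 + (48 + (-2 + (-⅒)²)*24) = -20219 + (48 + (-2 + 1/100)*24) = -20219 + (48 - 199/100*24) = -20219 + (48 - 1194/25) = -20219 + 6/25 = -505469/25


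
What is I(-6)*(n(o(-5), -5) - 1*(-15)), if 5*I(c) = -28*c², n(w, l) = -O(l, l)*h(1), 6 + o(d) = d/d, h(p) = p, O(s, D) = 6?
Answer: -9072/5 ≈ -1814.4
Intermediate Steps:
o(d) = -5 (o(d) = -6 + d/d = -6 + 1 = -5)
n(w, l) = -6
I(c) = -28*c²/5 (I(c) = (-28*c²)/5 = -28*c²/5)
I(-6)*(n(o(-5), -5) - 1*(-15)) = (-28/5*(-6)²)*(-6 - 1*(-15)) = (-28/5*36)*(-6 + 15) = -1008/5*9 = -9072/5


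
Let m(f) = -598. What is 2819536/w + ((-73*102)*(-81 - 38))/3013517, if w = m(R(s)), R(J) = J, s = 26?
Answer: -326776530610/69310891 ≈ -4714.6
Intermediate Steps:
w = -598
2819536/w + ((-73*102)*(-81 - 38))/3013517 = 2819536/(-598) + ((-73*102)*(-81 - 38))/3013517 = 2819536*(-1/598) - 7446*(-119)*(1/3013517) = -1409768/299 + 886074*(1/3013517) = -1409768/299 + 886074/3013517 = -326776530610/69310891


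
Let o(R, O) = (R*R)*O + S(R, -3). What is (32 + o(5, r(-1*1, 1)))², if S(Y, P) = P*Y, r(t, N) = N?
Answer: 1764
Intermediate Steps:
o(R, O) = -3*R + O*R² (o(R, O) = (R*R)*O - 3*R = R²*O - 3*R = O*R² - 3*R = -3*R + O*R²)
(32 + o(5, r(-1*1, 1)))² = (32 + 5*(-3 + 1*5))² = (32 + 5*(-3 + 5))² = (32 + 5*2)² = (32 + 10)² = 42² = 1764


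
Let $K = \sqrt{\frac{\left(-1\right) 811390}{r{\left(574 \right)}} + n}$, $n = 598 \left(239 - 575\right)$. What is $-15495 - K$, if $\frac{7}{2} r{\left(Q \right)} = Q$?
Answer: $-15495 - \frac{i \sqrt{823502}}{2} \approx -15495.0 - 453.73 i$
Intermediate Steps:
$r{\left(Q \right)} = \frac{2 Q}{7}$
$n = -200928$ ($n = 598 \left(-336\right) = -200928$)
$K = \frac{i \sqrt{823502}}{2}$ ($K = \sqrt{\frac{\left(-1\right) 811390}{\frac{2}{7} \cdot 574} - 200928} = \sqrt{- \frac{811390}{164} - 200928} = \sqrt{\left(-811390\right) \frac{1}{164} - 200928} = \sqrt{- \frac{9895}{2} - 200928} = \sqrt{- \frac{411751}{2}} = \frac{i \sqrt{823502}}{2} \approx 453.73 i$)
$-15495 - K = -15495 - \frac{i \sqrt{823502}}{2}$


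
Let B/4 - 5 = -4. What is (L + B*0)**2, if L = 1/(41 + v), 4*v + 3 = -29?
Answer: 1/1089 ≈ 0.00091827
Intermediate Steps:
v = -8 (v = -3/4 + (1/4)*(-29) = -3/4 - 29/4 = -8)
B = 4 (B = 20 + 4*(-4) = 20 - 16 = 4)
L = 1/33 (L = 1/(41 - 8) = 1/33 ≈ 0.030303)
(L + B*0)**2 = (1/33 + 4*0)**2 = (1/33 + 0)**2 = (1/33)**2 = 1/1089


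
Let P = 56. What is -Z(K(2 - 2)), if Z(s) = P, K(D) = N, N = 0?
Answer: -56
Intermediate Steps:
K(D) = 0
Z(s) = 56
-Z(K(2 - 2)) = -1*56 = -56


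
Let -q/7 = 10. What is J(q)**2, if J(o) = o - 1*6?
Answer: 5776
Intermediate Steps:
q = -70 (q = -7*10 = -70)
J(o) = -6 + o (J(o) = o - 6 = -6 + o)
J(q)**2 = (-6 - 70)**2 = (-76)**2 = 5776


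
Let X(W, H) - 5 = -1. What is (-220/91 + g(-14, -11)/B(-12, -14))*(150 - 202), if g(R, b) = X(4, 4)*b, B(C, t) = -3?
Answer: -13376/21 ≈ -636.95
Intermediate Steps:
X(W, H) = 4 (X(W, H) = 5 - 1 = 4)
g(R, b) = 4*b
(-220/91 + g(-14, -11)/B(-12, -14))*(150 - 202) = (-220/91 + (4*(-11))/(-3))*(150 - 202) = (-220*1/91 - 44*(-⅓))*(-52) = (-220/91 + 44/3)*(-52) = (3344/273)*(-52) = -13376/21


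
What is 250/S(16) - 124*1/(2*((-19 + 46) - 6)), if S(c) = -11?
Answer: -5932/231 ≈ -25.680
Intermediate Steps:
250/S(16) - 124*1/(2*((-19 + 46) - 6)) = 250/(-11) - 124*1/(2*((-19 + 46) - 6)) = 250*(-1/11) - 124*1/(2*(27 - 6)) = -250/11 - 124/(21*2) = -250/11 - 124/42 = -250/11 - 124*1/42 = -250/11 - 62/21 = -5932/231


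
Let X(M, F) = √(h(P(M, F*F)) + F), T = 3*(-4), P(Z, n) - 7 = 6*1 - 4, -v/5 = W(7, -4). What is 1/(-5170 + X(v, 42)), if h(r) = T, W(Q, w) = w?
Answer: -517/2672887 - √30/26728870 ≈ -0.00019363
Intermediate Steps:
v = 20 (v = -5*(-4) = 20)
P(Z, n) = 9 (P(Z, n) = 7 + (6*1 - 4) = 7 + (6 - 4) = 7 + 2 = 9)
T = -12
h(r) = -12
X(M, F) = √(-12 + F)
1/(-5170 + X(v, 42)) = 1/(-5170 + √(-12 + 42)) = 1/(-5170 + √30)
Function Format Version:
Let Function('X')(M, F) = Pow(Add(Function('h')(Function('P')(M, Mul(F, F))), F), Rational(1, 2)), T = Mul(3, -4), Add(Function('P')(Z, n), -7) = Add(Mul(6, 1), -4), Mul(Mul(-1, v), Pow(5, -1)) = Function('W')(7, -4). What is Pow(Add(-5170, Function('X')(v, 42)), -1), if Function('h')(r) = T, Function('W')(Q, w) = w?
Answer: Add(Rational(-517, 2672887), Mul(Rational(-1, 26728870), Pow(30, Rational(1, 2)))) ≈ -0.00019363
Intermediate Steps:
v = 20 (v = Mul(-5, -4) = 20)
Function('P')(Z, n) = 9 (Function('P')(Z, n) = Add(7, Add(Mul(6, 1), -4)) = Add(7, Add(6, -4)) = Add(7, 2) = 9)
T = -12
Function('h')(r) = -12
Function('X')(M, F) = Pow(Add(-12, F), Rational(1, 2))
Pow(Add(-5170, Function('X')(v, 42)), -1) = Pow(Add(-5170, Pow(Add(-12, 42), Rational(1, 2))), -1) = Pow(Add(-5170, Pow(30, Rational(1, 2))), -1)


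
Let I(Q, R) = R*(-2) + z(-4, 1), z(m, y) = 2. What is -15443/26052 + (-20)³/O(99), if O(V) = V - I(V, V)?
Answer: -42594337/1537068 ≈ -27.711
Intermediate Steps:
I(Q, R) = 2 - 2*R (I(Q, R) = R*(-2) + 2 = -2*R + 2 = 2 - 2*R)
O(V) = -2 + 3*V (O(V) = V - (2 - 2*V) = V + (-2 + 2*V) = -2 + 3*V)
-15443/26052 + (-20)³/O(99) = -15443/26052 + (-20)³/(-2 + 3*99) = -15443*1/26052 - 8000/(-2 + 297) = -15443/26052 - 8000/295 = -15443/26052 - 8000*1/295 = -15443/26052 - 1600/59 = -42594337/1537068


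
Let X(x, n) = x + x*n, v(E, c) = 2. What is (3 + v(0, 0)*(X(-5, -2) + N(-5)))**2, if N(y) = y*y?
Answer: 3969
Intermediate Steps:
X(x, n) = x + n*x
N(y) = y**2
(3 + v(0, 0)*(X(-5, -2) + N(-5)))**2 = (3 + 2*(-5*(1 - 2) + (-5)**2))**2 = (3 + 2*(-5*(-1) + 25))**2 = (3 + 2*(5 + 25))**2 = (3 + 2*30)**2 = (3 + 60)**2 = 63**2 = 3969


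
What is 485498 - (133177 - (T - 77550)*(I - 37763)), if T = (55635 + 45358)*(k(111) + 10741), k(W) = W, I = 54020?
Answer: 17816022039223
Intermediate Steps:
T = 1095976036 (T = (55635 + 45358)*(111 + 10741) = 100993*10852 = 1095976036)
485498 - (133177 - (T - 77550)*(I - 37763)) = 485498 - (133177 - (1095976036 - 77550)*(54020 - 37763)) = 485498 - (133177 - 1095898486*16257) = 485498 - (133177 - 1*17816021686902) = 485498 - (133177 - 17816021686902) = 485498 - 1*(-17816021553725) = 485498 + 17816021553725 = 17816022039223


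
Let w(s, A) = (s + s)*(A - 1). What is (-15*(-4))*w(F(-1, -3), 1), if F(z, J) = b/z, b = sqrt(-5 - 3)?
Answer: 0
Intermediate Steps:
b = 2*I*sqrt(2) (b = sqrt(-8) = 2*I*sqrt(2) ≈ 2.8284*I)
F(z, J) = 2*I*sqrt(2)/z (F(z, J) = (2*I*sqrt(2))/z = 2*I*sqrt(2)/z)
w(s, A) = 2*s*(-1 + A) (w(s, A) = (2*s)*(-1 + A) = 2*s*(-1 + A))
(-15*(-4))*w(F(-1, -3), 1) = (-15*(-4))*(2*(2*I*sqrt(2)/(-1))*(-1 + 1)) = 60*(2*(2*I*sqrt(2)*(-1))*0) = 60*(2*(-2*I*sqrt(2))*0) = 60*0 = 0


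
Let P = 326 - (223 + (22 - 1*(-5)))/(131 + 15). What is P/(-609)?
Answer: -7891/14819 ≈ -0.53249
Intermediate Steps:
P = 23673/73 (P = 326 - (223 + (22 + 5))/146 = 326 - (223 + 27)/146 = 326 - 250/146 = 326 - 1*125/73 = 326 - 125/73 = 23673/73 ≈ 324.29)
P/(-609) = (23673/73)/(-609) = (23673/73)*(-1/609) = -7891/14819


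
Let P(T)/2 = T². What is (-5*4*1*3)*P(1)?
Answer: -120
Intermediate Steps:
P(T) = 2*T²
(-5*4*1*3)*P(1) = (-5*4*1*3)*(2*1²) = (-20*3)*(2*1) = -5*12*2 = -60*2 = -120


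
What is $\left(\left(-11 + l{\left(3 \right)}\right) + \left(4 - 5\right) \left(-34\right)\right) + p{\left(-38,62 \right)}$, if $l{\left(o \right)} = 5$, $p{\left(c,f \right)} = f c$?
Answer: $-2328$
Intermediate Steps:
$p{\left(c,f \right)} = c f$
$\left(\left(-11 + l{\left(3 \right)}\right) + \left(4 - 5\right) \left(-34\right)\right) + p{\left(-38,62 \right)} = \left(\left(-11 + 5\right) + \left(4 - 5\right) \left(-34\right)\right) - 2356 = \left(-6 + \left(4 - 5\right) \left(-34\right)\right) - 2356 = \left(-6 - -34\right) - 2356 = \left(-6 + 34\right) - 2356 = 28 - 2356 = -2328$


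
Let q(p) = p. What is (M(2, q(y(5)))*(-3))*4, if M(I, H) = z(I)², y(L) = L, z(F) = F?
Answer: -48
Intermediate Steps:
M(I, H) = I²
(M(2, q(y(5)))*(-3))*4 = (2²*(-3))*4 = (4*(-3))*4 = -12*4 = -48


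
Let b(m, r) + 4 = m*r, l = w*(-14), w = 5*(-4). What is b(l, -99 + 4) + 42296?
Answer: 15692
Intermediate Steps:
w = -20
l = 280 (l = -20*(-14) = 280)
b(m, r) = -4 + m*r
b(l, -99 + 4) + 42296 = (-4 + 280*(-99 + 4)) + 42296 = (-4 + 280*(-95)) + 42296 = (-4 - 26600) + 42296 = -26604 + 42296 = 15692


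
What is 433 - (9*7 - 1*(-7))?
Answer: 363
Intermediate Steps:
433 - (9*7 - 1*(-7)) = 433 - (63 + 7) = 433 - 1*70 = 433 - 70 = 363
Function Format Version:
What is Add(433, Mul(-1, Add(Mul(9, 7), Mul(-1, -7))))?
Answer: 363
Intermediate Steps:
Add(433, Mul(-1, Add(Mul(9, 7), Mul(-1, -7)))) = Add(433, Mul(-1, Add(63, 7))) = Add(433, Mul(-1, 70)) = Add(433, -70) = 363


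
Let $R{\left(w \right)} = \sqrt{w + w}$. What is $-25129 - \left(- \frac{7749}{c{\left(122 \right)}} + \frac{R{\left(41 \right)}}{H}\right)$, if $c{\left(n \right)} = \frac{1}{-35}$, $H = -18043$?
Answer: $-296344 + \frac{\sqrt{82}}{18043} \approx -2.9634 \cdot 10^{5}$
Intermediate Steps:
$R{\left(w \right)} = \sqrt{2} \sqrt{w}$ ($R{\left(w \right)} = \sqrt{2 w} = \sqrt{2} \sqrt{w}$)
$c{\left(n \right)} = - \frac{1}{35}$
$-25129 - \left(- \frac{7749}{c{\left(122 \right)}} + \frac{R{\left(41 \right)}}{H}\right) = -25129 - \left(- \frac{7749}{- \frac{1}{35}} + \frac{\sqrt{2} \sqrt{41}}{-18043}\right) = -25129 - \left(\left(-7749\right) \left(-35\right) + \sqrt{82} \left(- \frac{1}{18043}\right)\right) = -25129 - \left(271215 - \frac{\sqrt{82}}{18043}\right) = -296344 + \frac{\sqrt{82}}{18043}$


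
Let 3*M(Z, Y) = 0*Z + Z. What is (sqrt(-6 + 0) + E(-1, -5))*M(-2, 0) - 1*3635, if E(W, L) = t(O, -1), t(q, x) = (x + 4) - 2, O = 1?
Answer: -10907/3 - 2*I*sqrt(6)/3 ≈ -3635.7 - 1.633*I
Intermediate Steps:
M(Z, Y) = Z/3 (M(Z, Y) = (0*Z + Z)/3 = (0 + Z)/3 = Z/3)
t(q, x) = 2 + x (t(q, x) = (4 + x) - 2 = 2 + x)
E(W, L) = 1 (E(W, L) = 2 - 1 = 1)
(sqrt(-6 + 0) + E(-1, -5))*M(-2, 0) - 1*3635 = (sqrt(-6 + 0) + 1)*((1/3)*(-2)) - 1*3635 = (sqrt(-6) + 1)*(-2/3) - 3635 = (I*sqrt(6) + 1)*(-2/3) - 3635 = (1 + I*sqrt(6))*(-2/3) - 3635 = (-2/3 - 2*I*sqrt(6)/3) - 3635 = -10907/3 - 2*I*sqrt(6)/3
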